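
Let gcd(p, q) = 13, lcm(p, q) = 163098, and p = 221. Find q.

9594

p·q = gcd·lcm = 13·163098 = 2120274, so q = 2120274/221 = 9594.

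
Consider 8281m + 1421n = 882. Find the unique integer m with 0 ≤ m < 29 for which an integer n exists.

8

Reduce mod 1421: 8281m ≡ 882 (mod 1421). With g = gcd(8281, 1421) = 49 dividing 882, divide through: 169m ≡ 18 (mod 29).
Since gcd(169, 29) = 1, m ≡ 18·(169)⁻¹ ≡ 8 (mod 29). Smallest non-negative: 8.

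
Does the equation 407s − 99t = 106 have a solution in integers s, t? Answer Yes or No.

By Bézout, 407s − 99t = 106 has integer solutions iff gcd(407, 99) | 106.
Euclid: 407 = 4·99 + 11; 99 = 9·11 + 0. gcd = 11; 106 mod 11 = 7. No.

No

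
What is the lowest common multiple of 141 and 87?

4089

141 = 3 · 47; 87 = 3 · 29
max exponents: 3 · 29 · 47 = 4089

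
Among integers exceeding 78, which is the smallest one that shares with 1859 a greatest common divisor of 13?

91

gcd(x, 1859) = 13 forces 13 | x; write x = 13s. Then gcd(13s, 13·143) = 13·gcd(s, 143), so need gcd(s, 143) = 1.
13s > 78 gives s ≥ 7. The least s ≥ 7 coprime to 143 is 7, so x = 13·7 = 91.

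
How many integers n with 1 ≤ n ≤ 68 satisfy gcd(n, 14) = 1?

29

Prime factors of 14: 2, 7. Count integers ≤ 68 divisible by none of them.
By inclusion–exclusion: 68 − ⌊68/2⌋ − ⌊68/7⌋ + ⌊68/14⌋ = 29.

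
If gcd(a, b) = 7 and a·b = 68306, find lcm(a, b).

For any two positive integers, gcd × lcm equals their product. Hence lcm = 68306 / 7 = 9758.

9758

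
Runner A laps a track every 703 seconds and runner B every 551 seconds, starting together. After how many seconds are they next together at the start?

20387

703 = 19 · 37; 551 = 19 · 29
max exponents: 19 · 29 · 37 = 20387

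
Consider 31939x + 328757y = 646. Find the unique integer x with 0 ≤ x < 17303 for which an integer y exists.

16109

gcd(31939, 328757) = 19 (Euclid: 328757 = 10·31939 + 9367; 31939 = 3·9367 + 3838; 9367 = 2·3838 + 1691; 3838 = 2·1691 + 456; 1691 = 3·456 + 323; 456 = 1·323 + 133; 323 = 2·133 + 57; 133 = 2·57 + 19; 57 = 3·19 + 0), and 19 | 646.
Extended Euclid: 31939·(5054) + 328757·(-491) = 19. Scale by 34: x₀ = 171836.
General solution x = x₀ + 17303t; reducing mod 17303 gives x = 16109 (and y = -1565).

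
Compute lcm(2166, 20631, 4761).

lcm(2166, 20631) = 2166·20631/gcd = 44686746/3 = 14895582
lcm(14895582, 4761) = 14895582·4761/gcd = 70917865902/1587 = 44686746

44686746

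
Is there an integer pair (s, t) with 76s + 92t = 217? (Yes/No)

No

gcd(76, 92): 92 = 1·76 + 16; 76 = 4·16 + 12; 16 = 1·12 + 4; 12 = 3·4 + 0 → 4
4 does not divide 217, so a solution does not exist.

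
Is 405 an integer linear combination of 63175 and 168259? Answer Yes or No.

No

gcd(63175, 168259): 168259 = 2·63175 + 41909; 63175 = 1·41909 + 21266; 41909 = 1·21266 + 20643; 21266 = 1·20643 + 623; 20643 = 33·623 + 84; 623 = 7·84 + 35; 84 = 2·35 + 14; 35 = 2·14 + 7; 14 = 2·7 + 0 → 7
7 does not divide 405, so a solution does not exist.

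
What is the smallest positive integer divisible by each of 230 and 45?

gcd first: 230 = 5·45 + 5; 45 = 9·5 + 0 → gcd = 5
lcm = 230·45/gcd = 10350/5 = 2070

2070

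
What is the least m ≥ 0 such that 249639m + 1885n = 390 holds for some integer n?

Euclid: 249639 = 132·1885 + 819; 1885 = 2·819 + 247; 819 = 3·247 + 78; 247 = 3·78 + 13; 78 = 6·13 + 0 → gcd = 13; 390 = 13·30.
Back-substitution yields 249639·(-23) + 1885·(3046) = 13, so one solution is m = -23·30 = -690, n = 3046·30 = 91380.
Solutions in m differ by 1885/13 = 145; the one in [0, 145) is -690 mod 145 = 35.

35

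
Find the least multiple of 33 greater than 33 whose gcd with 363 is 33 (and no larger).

66

Multiples of 33 above 33: 33·2, 33·3, … . Need the cofactor coprime to 363/33 = 11.
Checking s = 2, 3, … the first with gcd(s, 11) = 1 is s = 2, giving 66.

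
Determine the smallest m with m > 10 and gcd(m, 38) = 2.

Multiples of 2 above 10: 2·6, 2·7, … . Need the cofactor coprime to 38/2 = 19.
Checking s = 6, 7, … the first with gcd(s, 19) = 1 is s = 6, giving 12.

12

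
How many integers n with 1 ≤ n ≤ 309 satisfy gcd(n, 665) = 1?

665 = 5·7·19. Inclusion–exclusion on these primes:
309 − ⌊309/5⌋ − ⌊309/7⌋ − ⌊309/19⌋ + ⌊309/35⌋ + ⌊309/95⌋ + ⌊309/133⌋ − ⌊309/665⌋ = 201

201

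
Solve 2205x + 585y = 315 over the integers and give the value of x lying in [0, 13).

Euclid: 2205 = 3·585 + 450; 585 = 1·450 + 135; 450 = 3·135 + 45; 135 = 3·45 + 0 → gcd = 45; 315 = 45·7.
Back-substitution yields 2205·(4) + 585·(-15) = 45, so one solution is x = 4·7 = 28, y = -15·7 = -105.
Solutions in x differ by 585/45 = 13; the one in [0, 13) is 28 mod 13 = 2.

2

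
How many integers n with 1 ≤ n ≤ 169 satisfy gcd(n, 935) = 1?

116

935 = 5·11·17. Inclusion–exclusion on these primes:
169 − ⌊169/5⌋ − ⌊169/11⌋ − ⌊169/17⌋ + ⌊169/55⌋ + ⌊169/85⌋ + ⌊169/187⌋ − ⌊169/935⌋ = 116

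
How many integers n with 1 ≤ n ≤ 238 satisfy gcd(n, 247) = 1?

Prime factors of 247: 13, 19. Count integers ≤ 238 divisible by none of them.
By inclusion–exclusion: 238 − ⌊238/13⌋ − ⌊238/19⌋ + ⌊238/247⌋ = 208.

208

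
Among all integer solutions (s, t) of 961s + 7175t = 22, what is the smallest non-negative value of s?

3427

gcd(961, 7175) = 1 (Euclid: 7175 = 7·961 + 448; 961 = 2·448 + 65; 448 = 6·65 + 58; 65 = 1·58 + 7; 58 = 8·7 + 2; 7 = 3·2 + 1; 2 = 2·1 + 0), and 1 | 22.
Extended Euclid: 961·(3091) + 7175·(-414) = 1. Scale by 22: s₀ = 68002.
General solution s = s₀ + 7175k; reducing mod 7175 gives s = 3427 (and t = -459).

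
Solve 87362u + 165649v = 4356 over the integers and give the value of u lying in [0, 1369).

Euclid: 165649 = 1·87362 + 78287; 87362 = 1·78287 + 9075; 78287 = 8·9075 + 5687; 9075 = 1·5687 + 3388; 5687 = 1·3388 + 2299; 3388 = 1·2299 + 1089; 2299 = 2·1089 + 121; 1089 = 9·121 + 0 → gcd = 121; 4356 = 121·36.
Back-substitution yields 87362·(-146) + 165649·(77) = 121, so one solution is u = -146·36 = -5256, v = 77·36 = 2772.
Solutions in u differ by 165649/121 = 1369; the one in [0, 1369) is -5256 mod 1369 = 220.

220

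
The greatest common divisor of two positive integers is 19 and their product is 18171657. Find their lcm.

gcd·lcm = product, so lcm = 18171657/19 = 956403.

956403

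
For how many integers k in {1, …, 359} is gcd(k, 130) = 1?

130 = 2·5·13. Inclusion–exclusion on these primes:
359 − ⌊359/2⌋ − ⌊359/5⌋ − ⌊359/13⌋ + ⌊359/10⌋ + ⌊359/26⌋ + ⌊359/65⌋ − ⌊359/130⌋ = 133

133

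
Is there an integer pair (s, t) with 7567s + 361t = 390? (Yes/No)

gcd(7567, 361): 7567 = 20·361 + 347; 361 = 1·347 + 14; 347 = 24·14 + 11; 14 = 1·11 + 3; 11 = 3·3 + 2; 3 = 1·2 + 1; 2 = 2·1 + 0 → 1
1 divides 390, so a solution exists.

Yes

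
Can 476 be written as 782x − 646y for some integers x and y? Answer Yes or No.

gcd(782, 646): 782 = 1·646 + 136; 646 = 4·136 + 102; 136 = 1·102 + 34; 102 = 3·34 + 0 → 34
34 divides 476, so a solution exists.

Yes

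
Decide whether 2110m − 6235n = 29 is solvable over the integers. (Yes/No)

By Bézout, 2110m − 6235n = 29 has integer solutions iff gcd(2110, 6235) | 29.
Euclid: 6235 = 2·2110 + 2015; 2110 = 1·2015 + 95; 2015 = 21·95 + 20; 95 = 4·20 + 15; 20 = 1·15 + 5; 15 = 3·5 + 0. gcd = 5; 29 mod 5 = 4. No.

No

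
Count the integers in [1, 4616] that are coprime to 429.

Prime factors of 429: 3, 11, 13. Count integers ≤ 4616 divisible by none of them.
By inclusion–exclusion: 4616 − ⌊4616/3⌋ − ⌊4616/11⌋ − ⌊4616/13⌋ + ⌊4616/33⌋ + ⌊4616/39⌋ + ⌊4616/143⌋ − ⌊4616/429⌋ = 2583.

2583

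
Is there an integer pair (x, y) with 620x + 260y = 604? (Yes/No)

By Bézout, 620x + 260y = 604 has integer solutions iff gcd(620, 260) | 604.
Euclid: 620 = 2·260 + 100; 260 = 2·100 + 60; 100 = 1·60 + 40; 60 = 1·40 + 20; 40 = 2·20 + 0. gcd = 20; 604 mod 20 = 4. No.

No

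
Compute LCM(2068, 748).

2068 = 2² · 11 · 47; 748 = 2² · 11 · 17
max exponents: 2² · 11 · 17 · 47 = 35156

35156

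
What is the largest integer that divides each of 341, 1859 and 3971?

gcd(341, 1859): 1859 = 5·341 + 154; 341 = 2·154 + 33; 154 = 4·33 + 22; 33 = 1·22 + 11; 22 = 2·11 + 0 → 11
gcd(11, 3971): 3971 = 361·11 + 0 → 11

11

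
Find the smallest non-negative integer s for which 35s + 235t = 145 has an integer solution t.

31

Euclid: 235 = 6·35 + 25; 35 = 1·25 + 10; 25 = 2·10 + 5; 10 = 2·5 + 0 → gcd = 5; 145 = 5·29.
Back-substitution yields 35·(-20) + 235·(3) = 5, so one solution is s = -20·29 = -580, t = 3·29 = 87.
Solutions in s differ by 235/5 = 47; the one in [0, 47) is -580 mod 47 = 31.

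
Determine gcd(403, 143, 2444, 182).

13

gcd(403, 143): 403 = 2·143 + 117; 143 = 1·117 + 26; 117 = 4·26 + 13; 26 = 2·13 + 0 → 13
gcd(13, 2444): 2444 = 188·13 + 0 → 13
gcd(13, 182): 182 = 14·13 + 0 → 13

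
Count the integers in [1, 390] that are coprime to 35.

35 = 5·7. Inclusion–exclusion on these primes:
390 − ⌊390/5⌋ − ⌊390/7⌋ + ⌊390/35⌋ = 268

268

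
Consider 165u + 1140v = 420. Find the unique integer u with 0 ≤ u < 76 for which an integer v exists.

Reduce mod 1140: 165u ≡ 420 (mod 1140). With g = gcd(165, 1140) = 15 dividing 420, divide through: 11u ≡ 28 (mod 76).
Since gcd(11, 76) = 1, u ≡ 28·(11)⁻¹ ≡ 44 (mod 76). Smallest non-negative: 44.

44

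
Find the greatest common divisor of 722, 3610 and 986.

gcd(722, 3610): 3610 = 5·722 + 0 → 722
gcd(722, 986): 986 = 1·722 + 264; 722 = 2·264 + 194; 264 = 1·194 + 70; 194 = 2·70 + 54; 70 = 1·54 + 16; 54 = 3·16 + 6; 16 = 2·6 + 4; 6 = 1·4 + 2; 4 = 2·2 + 0 → 2

2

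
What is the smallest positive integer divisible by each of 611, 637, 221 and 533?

611 = 13 · 47; 637 = 7² · 13; 221 = 13 · 17; 533 = 13 · 41
lcm takes max exponent of each prime: 7² · 13 · 17 · 41 · 47 = 20867483

20867483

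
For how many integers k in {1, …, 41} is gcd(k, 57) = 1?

26

Prime factors of 57: 3, 19. Count integers ≤ 41 divisible by none of them.
By inclusion–exclusion: 41 − ⌊41/3⌋ − ⌊41/19⌋ + ⌊41/57⌋ = 26.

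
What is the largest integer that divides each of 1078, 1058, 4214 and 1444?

2

1078 = 2 · 7² · 11; 1058 = 2 · 23²; 4214 = 2 · 7² · 43; 1444 = 2² · 19²
gcd takes min exponent of each prime: 2 = 2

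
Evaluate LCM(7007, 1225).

gcd first: 7007 = 5·1225 + 882; 1225 = 1·882 + 343; 882 = 2·343 + 196; 343 = 1·196 + 147; 196 = 1·147 + 49; 147 = 3·49 + 0 → gcd = 49
lcm = 7007·1225/gcd = 8583575/49 = 175175

175175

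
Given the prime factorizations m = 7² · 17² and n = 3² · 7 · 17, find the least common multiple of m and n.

127449

max exponent per prime: 3² · 7² · 17² = 127449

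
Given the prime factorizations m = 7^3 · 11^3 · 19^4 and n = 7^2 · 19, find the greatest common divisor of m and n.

min exponent per shared prime: 7^2 · 19 = 931

931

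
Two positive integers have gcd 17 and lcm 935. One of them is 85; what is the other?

Using pq = gcd(p,q)·lcm(p,q) = 17·935 = 15895, we get q = 15895/85 = 187.

187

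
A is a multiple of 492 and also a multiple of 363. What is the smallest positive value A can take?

gcd first: 492 = 1·363 + 129; 363 = 2·129 + 105; 129 = 1·105 + 24; 105 = 4·24 + 9; 24 = 2·9 + 6; 9 = 1·6 + 3; 6 = 2·3 + 0 → gcd = 3
lcm = 492·363/gcd = 178596/3 = 59532

59532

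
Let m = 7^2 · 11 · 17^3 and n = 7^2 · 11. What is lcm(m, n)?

max exponent per prime: 7^2 · 11 · 17^3 = 2648107

2648107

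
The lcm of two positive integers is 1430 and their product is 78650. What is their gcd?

55

gcd·lcm = product, so gcd = 78650/1430 = 55.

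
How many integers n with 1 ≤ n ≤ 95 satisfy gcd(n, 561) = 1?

54

561 = 3·11·17. Inclusion–exclusion on these primes:
95 − ⌊95/3⌋ − ⌊95/11⌋ − ⌊95/17⌋ + ⌊95/33⌋ + ⌊95/51⌋ + ⌊95/187⌋ − ⌊95/561⌋ = 54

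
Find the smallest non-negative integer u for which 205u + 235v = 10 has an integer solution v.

Euclid: 235 = 1·205 + 30; 205 = 6·30 + 25; 30 = 1·25 + 5; 25 = 5·5 + 0 → gcd = 5; 10 = 5·2.
Back-substitution yields 205·(-8) + 235·(7) = 5, so one solution is u = -8·2 = -16, v = 7·2 = 14.
Solutions in u differ by 235/5 = 47; the one in [0, 47) is -16 mod 47 = 31.

31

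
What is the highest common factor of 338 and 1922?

2

Euclid: 1922 = 5·338 + 232; 338 = 1·232 + 106; 232 = 2·106 + 20; 106 = 5·20 + 6; 20 = 3·6 + 2; 6 = 3·2 + 0. Last nonzero remainder: 2.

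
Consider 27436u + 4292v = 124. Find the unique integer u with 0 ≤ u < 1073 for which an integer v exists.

gcd(27436, 4292) = 4 (Euclid: 27436 = 6·4292 + 1684; 4292 = 2·1684 + 924; 1684 = 1·924 + 760; 924 = 1·760 + 164; 760 = 4·164 + 104; 164 = 1·104 + 60; 104 = 1·60 + 44; 60 = 1·44 + 16; 44 = 2·16 + 12; 16 = 1·12 + 4; 12 = 3·4 + 0), and 4 | 124.
Extended Euclid: 27436·(-288) + 4292·(1841) = 4. Scale by 31: u₀ = -8928.
General solution u = u₀ + 1073t; reducing mod 1073 gives u = 729 (and v = -4660).

729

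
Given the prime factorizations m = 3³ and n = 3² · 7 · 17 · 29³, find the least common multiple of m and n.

max exponent per prime: 3³ · 7 · 17 · 29³ = 78361857

78361857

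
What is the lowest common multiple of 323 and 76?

323 = 17 · 19; 76 = 2² · 19
max exponents: 2² · 17 · 19 = 1292

1292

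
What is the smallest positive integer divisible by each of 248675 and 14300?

248675 = 5² · 7³ · 29; 14300 = 2² · 5² · 11 · 13
max exponents: 2² · 5² · 7³ · 11 · 13 · 29 = 142242100

142242100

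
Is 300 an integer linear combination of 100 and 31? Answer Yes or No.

Yes

By Bézout, 100x − 31y = 300 has integer solutions iff gcd(100, 31) | 300.
Euclid: 100 = 3·31 + 7; 31 = 4·7 + 3; 7 = 2·3 + 1; 3 = 3·1 + 0. gcd = 1; 300 mod 1 = 0. Yes.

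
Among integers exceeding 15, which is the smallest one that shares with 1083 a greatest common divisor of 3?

18

gcd(x, 1083) = 3 forces 3 | x; write x = 3s. Then gcd(3s, 3·361) = 3·gcd(s, 361), so need gcd(s, 361) = 1.
3s > 15 gives s ≥ 6. The least s ≥ 6 coprime to 361 is 6, so x = 3·6 = 18.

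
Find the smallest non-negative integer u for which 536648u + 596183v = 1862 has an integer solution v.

gcd(536648, 596183) = 49 (Euclid: 596183 = 1·536648 + 59535; 536648 = 9·59535 + 833; 59535 = 71·833 + 392; 833 = 2·392 + 49; 392 = 8·49 + 0), and 49 | 1862.
Extended Euclid: 536648·(1432) + 596183·(-1289) = 49. Scale by 38: u₀ = 54416.
General solution u = u₀ + 12167t; reducing mod 12167 gives u = 5748 (and v = -5174).

5748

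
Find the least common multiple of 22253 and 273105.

gcd first: 273105 = 12·22253 + 6069; 22253 = 3·6069 + 4046; 6069 = 1·4046 + 2023; 4046 = 2·2023 + 0 → gcd = 2023
lcm = 22253·273105/gcd = 6077405565/2023 = 3004155

3004155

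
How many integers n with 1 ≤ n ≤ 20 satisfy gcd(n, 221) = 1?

221 = 13·17. Inclusion–exclusion on these primes:
20 − ⌊20/13⌋ − ⌊20/17⌋ + ⌊20/221⌋ = 18

18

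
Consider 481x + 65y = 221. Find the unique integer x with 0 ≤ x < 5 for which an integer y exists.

1

Reduce mod 65: 481x ≡ 221 (mod 65). With g = gcd(481, 65) = 13 dividing 221, divide through: 37x ≡ 17 (mod 5).
Since gcd(37, 5) = 1, x ≡ 17·(37)⁻¹ ≡ 1 (mod 5). Smallest non-negative: 1.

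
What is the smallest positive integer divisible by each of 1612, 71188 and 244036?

1612 = 2² · 13 · 31; 71188 = 2² · 13 · 37²; 244036 = 2² · 13² · 19²
lcm takes max exponent of each prime: 2² · 13² · 19² · 31 · 37² = 10356643804

10356643804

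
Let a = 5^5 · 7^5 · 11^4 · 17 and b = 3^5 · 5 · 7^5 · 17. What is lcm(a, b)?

3176626520615625

max exponent per prime: 3^5 · 5^5 · 7^5 · 11^4 · 17 = 3176626520615625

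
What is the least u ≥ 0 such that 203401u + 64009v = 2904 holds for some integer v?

518

Reduce mod 64009: 203401u ≡ 2904 (mod 64009). With g = gcd(203401, 64009) = 121 dividing 2904, divide through: 1681u ≡ 24 (mod 529).
Since gcd(1681, 529) = 1, u ≡ 24·(1681)⁻¹ ≡ 518 (mod 529). Smallest non-negative: 518.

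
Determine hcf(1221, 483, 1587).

gcd(1221, 483): 1221 = 2·483 + 255; 483 = 1·255 + 228; 255 = 1·228 + 27; 228 = 8·27 + 12; 27 = 2·12 + 3; 12 = 4·3 + 0 → 3
gcd(3, 1587): 1587 = 529·3 + 0 → 3

3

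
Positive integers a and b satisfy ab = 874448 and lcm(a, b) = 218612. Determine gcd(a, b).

gcd·lcm = product, so gcd = 874448/218612 = 4.

4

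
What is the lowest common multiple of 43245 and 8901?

gcd first: 43245 = 4·8901 + 7641; 8901 = 1·7641 + 1260; 7641 = 6·1260 + 81; 1260 = 15·81 + 45; 81 = 1·45 + 36; 45 = 1·36 + 9; 36 = 4·9 + 0 → gcd = 9
lcm = 43245·8901/gcd = 384923745/9 = 42769305

42769305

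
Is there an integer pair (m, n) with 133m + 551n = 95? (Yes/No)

gcd(133, 551): 551 = 4·133 + 19; 133 = 7·19 + 0 → 19
19 divides 95, so a solution exists.

Yes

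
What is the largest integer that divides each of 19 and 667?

Euclid: 667 = 35·19 + 2; 19 = 9·2 + 1; 2 = 2·1 + 0. Last nonzero remainder: 1.

1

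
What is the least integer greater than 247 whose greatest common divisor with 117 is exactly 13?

117 = 13·9. Any t with gcd(t, 117) = 13 is a multiple of 13, say 13s, with s coprime to 9.
Need s > 247/13, so s ≥ 20. First s ≥ 20 with gcd(s, 9) = 1 is s = 20. Thus t = 13·20 = 260.

260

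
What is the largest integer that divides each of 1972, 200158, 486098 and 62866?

1972 = 2² · 17 · 29; 200158 = 2 · 7 · 17 · 29²; 486098 = 2 · 17² · 29²; 62866 = 2 · 17 · 43²
gcd takes min exponent of each prime: 2 · 17 = 34

34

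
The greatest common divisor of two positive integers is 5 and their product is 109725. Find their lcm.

21945

gcd·lcm = product, so lcm = 109725/5 = 21945.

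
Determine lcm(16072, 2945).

47332040

gcd first: 16072 = 5·2945 + 1347; 2945 = 2·1347 + 251; 1347 = 5·251 + 92; 251 = 2·92 + 67; 92 = 1·67 + 25; 67 = 2·25 + 17; 25 = 1·17 + 8; 17 = 2·8 + 1; 8 = 8·1 + 0 → gcd = 1
lcm = 16072·2945/gcd = 47332040/1 = 47332040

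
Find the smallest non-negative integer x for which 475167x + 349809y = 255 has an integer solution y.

Reduce mod 349809: 475167x ≡ 255 (mod 349809). With g = gcd(475167, 349809) = 51 dividing 255, divide through: 9317x ≡ 5 (mod 6859).
Since gcd(9317, 6859) = 1, x ≡ 5·(9317)⁻¹ ≡ 5394 (mod 6859). Smallest non-negative: 5394.

5394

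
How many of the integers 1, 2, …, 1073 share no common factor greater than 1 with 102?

337

Prime factors of 102: 2, 3, 17. Count integers ≤ 1073 divisible by none of them.
By inclusion–exclusion: 1073 − ⌊1073/2⌋ − ⌊1073/3⌋ − ⌊1073/17⌋ + ⌊1073/6⌋ + ⌊1073/34⌋ + ⌊1073/51⌋ − ⌊1073/102⌋ = 337.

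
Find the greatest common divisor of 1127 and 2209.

1127 = 7² · 23
2209 = 47²
Common: 1 = 1

1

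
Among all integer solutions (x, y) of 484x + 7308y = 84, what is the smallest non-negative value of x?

Reduce mod 7308: 484x ≡ 84 (mod 7308). With g = gcd(484, 7308) = 4 dividing 84, divide through: 121x ≡ 21 (mod 1827).
Since gcd(121, 1827) = 1, x ≡ 21·(121)⁻¹ ≡ 1344 (mod 1827). Smallest non-negative: 1344.

1344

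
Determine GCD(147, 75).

3

Euclid: 147 = 1·75 + 72; 75 = 1·72 + 3; 72 = 24·3 + 0. Last nonzero remainder: 3.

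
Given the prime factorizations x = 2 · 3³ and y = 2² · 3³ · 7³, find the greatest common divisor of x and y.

54

min exponent per shared prime: 2 · 3³ = 54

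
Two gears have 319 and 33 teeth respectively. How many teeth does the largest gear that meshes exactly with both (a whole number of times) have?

319 = 11 · 29
33 = 3 · 11
Common: 11 = 11

11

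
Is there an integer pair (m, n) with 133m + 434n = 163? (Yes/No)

No

By Bézout, 133m + 434n = 163 has integer solutions iff gcd(133, 434) | 163.
Euclid: 434 = 3·133 + 35; 133 = 3·35 + 28; 35 = 1·28 + 7; 28 = 4·7 + 0. gcd = 7; 163 mod 7 = 2. No.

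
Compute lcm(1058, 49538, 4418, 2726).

35718235526

1058 = 2 · 23²; 49538 = 2 · 17 · 31 · 47; 4418 = 2 · 47²; 2726 = 2 · 29 · 47
lcm takes max exponent of each prime: 2 · 17 · 23² · 29 · 31 · 47² = 35718235526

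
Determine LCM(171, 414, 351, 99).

3374514

171 = 3² · 19; 414 = 2 · 3² · 23; 351 = 3³ · 13; 99 = 3² · 11
lcm takes max exponent of each prime: 2 · 3³ · 11 · 13 · 19 · 23 = 3374514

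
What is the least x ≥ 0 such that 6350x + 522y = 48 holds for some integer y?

213

Reduce mod 522: 6350x ≡ 48 (mod 522). With g = gcd(6350, 522) = 2 dividing 48, divide through: 3175x ≡ 24 (mod 261).
Since gcd(3175, 261) = 1, x ≡ 24·(3175)⁻¹ ≡ 213 (mod 261). Smallest non-negative: 213.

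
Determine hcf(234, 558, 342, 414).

gcd(234, 558): 558 = 2·234 + 90; 234 = 2·90 + 54; 90 = 1·54 + 36; 54 = 1·36 + 18; 36 = 2·18 + 0 → 18
gcd(18, 342): 342 = 19·18 + 0 → 18
gcd(18, 414): 414 = 23·18 + 0 → 18

18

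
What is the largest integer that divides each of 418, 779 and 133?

19

418 = 2 · 11 · 19; 779 = 19 · 41; 133 = 7 · 19
gcd takes min exponent of each prime: 19 = 19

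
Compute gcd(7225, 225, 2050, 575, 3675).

25

7225 = 5² · 17²; 225 = 3² · 5²; 2050 = 2 · 5² · 41; 575 = 5² · 23; 3675 = 3 · 5² · 7²
gcd takes min exponent of each prime: 5² = 25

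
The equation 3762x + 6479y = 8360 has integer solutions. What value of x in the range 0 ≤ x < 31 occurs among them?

Euclid: 6479 = 1·3762 + 2717; 3762 = 1·2717 + 1045; 2717 = 2·1045 + 627; 1045 = 1·627 + 418; 627 = 1·418 + 209; 418 = 2·209 + 0 → gcd = 209; 8360 = 209·40.
Back-substitution yields 3762·(-12) + 6479·(7) = 209, so one solution is x = -12·40 = -480, y = 7·40 = 280.
Solutions in x differ by 6479/209 = 31; the one in [0, 31) is -480 mod 31 = 16.

16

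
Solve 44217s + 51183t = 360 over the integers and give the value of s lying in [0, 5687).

Euclid: 51183 = 1·44217 + 6966; 44217 = 6·6966 + 2421; 6966 = 2·2421 + 2124; 2421 = 1·2124 + 297; 2124 = 7·297 + 45; 297 = 6·45 + 27; 45 = 1·27 + 18; 27 = 1·18 + 9; 18 = 2·9 + 0 → gcd = 9; 360 = 9·40.
Back-substitution yields 44217·(2241) + 51183·(-1936) = 9, so one solution is s = 2241·40 = 89640, t = -1936·40 = -77440.
Solutions in s differ by 51183/9 = 5687; the one in [0, 5687) is 89640 mod 5687 = 4335.

4335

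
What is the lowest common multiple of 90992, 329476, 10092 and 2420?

94548416405520

lcm(90992, 329476) = 90992·329476/gcd = 29979680192/4 = 7494920048
lcm(7494920048, 10092) = 7494920048·10092/gcd = 75638733124416/4 = 18909683281104
lcm(18909683281104, 2420) = 18909683281104·2420/gcd = 45761433540271680/484 = 94548416405520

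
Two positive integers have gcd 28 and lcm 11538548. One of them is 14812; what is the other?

p·q = gcd·lcm = 28·11538548 = 323079344, so q = 323079344/14812 = 21812.

21812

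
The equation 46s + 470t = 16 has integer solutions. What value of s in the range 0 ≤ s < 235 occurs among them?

Euclid: 470 = 10·46 + 10; 46 = 4·10 + 6; 10 = 1·6 + 4; 6 = 1·4 + 2; 4 = 2·2 + 0 → gcd = 2; 16 = 2·8.
Back-substitution yields 46·(92) + 470·(-9) = 2, so one solution is s = 92·8 = 736, t = -9·8 = -72.
Solutions in s differ by 470/2 = 235; the one in [0, 235) is 736 mod 235 = 31.

31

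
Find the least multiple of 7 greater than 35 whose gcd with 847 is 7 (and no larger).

42

847 = 7·121. Any x with gcd(x, 847) = 7 is a multiple of 7, say 7s, with s coprime to 121.
Need s > 35/7, so s ≥ 6. First s ≥ 6 with gcd(s, 121) = 1 is s = 6. Thus x = 7·6 = 42.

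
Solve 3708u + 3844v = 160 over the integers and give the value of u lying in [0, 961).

Reduce mod 3844: 3708u ≡ 160 (mod 3844). With g = gcd(3708, 3844) = 4 dividing 160, divide through: 927u ≡ 40 (mod 961).
Since gcd(927, 961) = 1, u ≡ 40·(927)⁻¹ ≡ 338 (mod 961). Smallest non-negative: 338.

338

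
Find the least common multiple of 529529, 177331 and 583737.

529529 = 7 · 11 · 13 · 23²; 177331 = 7³ · 11 · 47; 583737 = 3 · 7² · 11 · 19²
lcm takes max exponent of each prime: 3 · 7³ · 11 · 13 · 19² · 23² · 47 = 1320724225821

1320724225821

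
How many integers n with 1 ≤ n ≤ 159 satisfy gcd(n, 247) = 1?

247 = 13·19. Inclusion–exclusion on these primes:
159 − ⌊159/13⌋ − ⌊159/19⌋ + ⌊159/247⌋ = 139

139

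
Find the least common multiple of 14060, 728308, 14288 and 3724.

4792266640

lcm(14060, 728308) = 14060·728308/gcd = 10240010480/2812 = 3641540
lcm(3641540, 14288) = 3641540·14288/gcd = 52030323520/76 = 684609520
lcm(684609520, 3724) = 684609520·3724/gcd = 2549485852480/532 = 4792266640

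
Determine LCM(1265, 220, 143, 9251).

lcm(1265, 220) = 1265·220/gcd = 278300/55 = 5060
lcm(5060, 143) = 5060·143/gcd = 723580/11 = 65780
lcm(65780, 9251) = 65780·9251/gcd = 608530780/11 = 55320980

55320980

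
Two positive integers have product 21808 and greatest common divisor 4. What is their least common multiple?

5452

gcd·lcm = product, so lcm = 21808/4 = 5452.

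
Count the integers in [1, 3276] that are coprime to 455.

2073

455 = 5·7·13. Inclusion–exclusion on these primes:
3276 − ⌊3276/5⌋ − ⌊3276/7⌋ − ⌊3276/13⌋ + ⌊3276/35⌋ + ⌊3276/65⌋ + ⌊3276/91⌋ − ⌊3276/455⌋ = 2073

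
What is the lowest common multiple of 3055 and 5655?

265785

3055 = 5 · 13 · 47; 5655 = 3 · 5 · 13 · 29
max exponents: 3 · 5 · 13 · 29 · 47 = 265785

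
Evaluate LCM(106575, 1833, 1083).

23507354325

106575 = 3 · 5² · 7² · 29; 1833 = 3 · 13 · 47; 1083 = 3 · 19²
lcm takes max exponent of each prime: 3 · 5² · 7² · 13 · 19² · 29 · 47 = 23507354325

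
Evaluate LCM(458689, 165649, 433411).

7355631752623

lcm(458689, 165649) = 458689·165649/gcd = 75981374161/407 = 186686423
lcm(186686423, 433411) = 186686423·433411/gcd = 80911949278853/11 = 7355631752623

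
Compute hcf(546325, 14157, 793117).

gcd(546325, 14157): 546325 = 38·14157 + 8359; 14157 = 1·8359 + 5798; 8359 = 1·5798 + 2561; 5798 = 2·2561 + 676; 2561 = 3·676 + 533; 676 = 1·533 + 143; 533 = 3·143 + 104; 143 = 1·104 + 39; 104 = 2·39 + 26; 39 = 1·26 + 13; 26 = 2·13 + 0 → 13
gcd(13, 793117): 793117 = 61009·13 + 0 → 13

13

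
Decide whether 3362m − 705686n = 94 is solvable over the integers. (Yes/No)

Yes

By Bézout, 3362m − 705686n = 94 has integer solutions iff gcd(3362, 705686) | 94.
Euclid: 705686 = 209·3362 + 3028; 3362 = 1·3028 + 334; 3028 = 9·334 + 22; 334 = 15·22 + 4; 22 = 5·4 + 2; 4 = 2·2 + 0. gcd = 2; 94 mod 2 = 0. Yes.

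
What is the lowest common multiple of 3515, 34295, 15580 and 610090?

35169248140

3515 = 5 · 19 · 37; 34295 = 5 · 19³; 15580 = 2² · 5 · 19 · 41; 610090 = 2 · 5 · 13² · 19²
lcm takes max exponent of each prime: 2² · 5 · 13² · 19³ · 37 · 41 = 35169248140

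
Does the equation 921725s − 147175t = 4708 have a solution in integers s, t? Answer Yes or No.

No

By Bézout, 921725s − 147175t = 4708 has integer solutions iff gcd(921725, 147175) | 4708.
Euclid: 921725 = 6·147175 + 38675; 147175 = 3·38675 + 31150; 38675 = 1·31150 + 7525; 31150 = 4·7525 + 1050; 7525 = 7·1050 + 175; 1050 = 6·175 + 0. gcd = 175; 4708 mod 175 = 158. No.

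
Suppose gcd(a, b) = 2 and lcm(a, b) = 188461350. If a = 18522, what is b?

Using ab = gcd(a,b)·lcm(a,b) = 2·188461350 = 376922700, we get b = 376922700/18522 = 20350.

20350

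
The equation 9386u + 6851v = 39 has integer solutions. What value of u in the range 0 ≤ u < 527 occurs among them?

Reduce mod 6851: 9386u ≡ 39 (mod 6851). With g = gcd(9386, 6851) = 13 dividing 39, divide through: 722u ≡ 3 (mod 527).
Since gcd(722, 527) = 1, u ≡ 3·(722)⁻¹ ≡ 300 (mod 527). Smallest non-negative: 300.

300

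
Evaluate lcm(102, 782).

gcd first: 782 = 7·102 + 68; 102 = 1·68 + 34; 68 = 2·34 + 0 → gcd = 34
lcm = 102·782/gcd = 79764/34 = 2346

2346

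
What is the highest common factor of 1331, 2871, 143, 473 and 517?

gcd(1331, 2871): 2871 = 2·1331 + 209; 1331 = 6·209 + 77; 209 = 2·77 + 55; 77 = 1·55 + 22; 55 = 2·22 + 11; 22 = 2·11 + 0 → 11
gcd(11, 143): 143 = 13·11 + 0 → 11
gcd(11, 473): 473 = 43·11 + 0 → 11
gcd(11, 517): 517 = 47·11 + 0 → 11

11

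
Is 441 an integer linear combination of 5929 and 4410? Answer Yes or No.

gcd(5929, 4410): 5929 = 1·4410 + 1519; 4410 = 2·1519 + 1372; 1519 = 1·1372 + 147; 1372 = 9·147 + 49; 147 = 3·49 + 0 → 49
49 divides 441, so a solution exists.

Yes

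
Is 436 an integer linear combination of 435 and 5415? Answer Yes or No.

No

By Bézout, 435p + 5415q = 436 has integer solutions iff gcd(435, 5415) | 436.
Euclid: 5415 = 12·435 + 195; 435 = 2·195 + 45; 195 = 4·45 + 15; 45 = 3·15 + 0. gcd = 15; 436 mod 15 = 1. No.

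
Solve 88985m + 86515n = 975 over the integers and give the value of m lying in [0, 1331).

Reduce mod 86515: 88985m ≡ 975 (mod 86515). With g = gcd(88985, 86515) = 65 dividing 975, divide through: 1369m ≡ 15 (mod 1331).
Since gcd(1369, 1331) = 1, m ≡ 15·(1369)⁻¹ ≡ 806 (mod 1331). Smallest non-negative: 806.

806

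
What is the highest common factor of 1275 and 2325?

1275 = 3 · 5² · 17
2325 = 3 · 5² · 31
Common: 3 · 5² = 75

75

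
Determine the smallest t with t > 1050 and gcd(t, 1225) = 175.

1400

1225 = 175·7. Any t with gcd(t, 1225) = 175 is a multiple of 175, say 175s, with s coprime to 7.
Need s > 1050/175, so s ≥ 7. First s ≥ 7 with gcd(s, 7) = 1 is s = 8. Thus t = 175·8 = 1400.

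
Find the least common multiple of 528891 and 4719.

528891 = 3 · 11² · 31 · 47; 4719 = 3 · 11² · 13
max exponents: 3 · 11² · 13 · 31 · 47 = 6875583

6875583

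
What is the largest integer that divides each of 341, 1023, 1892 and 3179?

gcd(341, 1023): 1023 = 3·341 + 0 → 341
gcd(341, 1892): 1892 = 5·341 + 187; 341 = 1·187 + 154; 187 = 1·154 + 33; 154 = 4·33 + 22; 33 = 1·22 + 11; 22 = 2·11 + 0 → 11
gcd(11, 3179): 3179 = 289·11 + 0 → 11

11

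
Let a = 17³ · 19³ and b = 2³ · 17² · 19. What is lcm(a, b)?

max exponent per prime: 2³ · 17³ · 19³ = 269586136

269586136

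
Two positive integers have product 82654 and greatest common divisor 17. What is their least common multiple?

4862

Since gcd(p,q)·lcm(p,q) = pq, lcm = 82654/17 = 4862.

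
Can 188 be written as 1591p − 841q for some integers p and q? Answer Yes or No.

Yes

gcd(1591, 841): 1591 = 1·841 + 750; 841 = 1·750 + 91; 750 = 8·91 + 22; 91 = 4·22 + 3; 22 = 7·3 + 1; 3 = 3·1 + 0 → 1
1 divides 188, so a solution exists.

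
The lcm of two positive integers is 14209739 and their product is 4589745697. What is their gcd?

323

From gcd × lcm = uv: gcd = 4589745697 / 14209739 = 323.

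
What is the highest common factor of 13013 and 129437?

Euclid: 129437 = 9·13013 + 12320; 13013 = 1·12320 + 693; 12320 = 17·693 + 539; 693 = 1·539 + 154; 539 = 3·154 + 77; 154 = 2·77 + 0. Last nonzero remainder: 77.

77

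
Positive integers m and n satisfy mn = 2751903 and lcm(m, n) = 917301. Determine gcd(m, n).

3

From gcd × lcm = mn: gcd = 2751903 / 917301 = 3.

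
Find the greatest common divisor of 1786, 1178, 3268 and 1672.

gcd(1786, 1178): 1786 = 1·1178 + 608; 1178 = 1·608 + 570; 608 = 1·570 + 38; 570 = 15·38 + 0 → 38
gcd(38, 3268): 3268 = 86·38 + 0 → 38
gcd(38, 1672): 1672 = 44·38 + 0 → 38

38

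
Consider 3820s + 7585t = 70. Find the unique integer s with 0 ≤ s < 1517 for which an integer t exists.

Euclid: 7585 = 1·3820 + 3765; 3820 = 1·3765 + 55; 3765 = 68·55 + 25; 55 = 2·25 + 5; 25 = 5·5 + 0 → gcd = 5; 70 = 5·14.
Back-substitution yields 3820·(276) + 7585·(-139) = 5, so one solution is s = 276·14 = 3864, t = -139·14 = -1946.
Solutions in s differ by 7585/5 = 1517; the one in [0, 1517) is 3864 mod 1517 = 830.

830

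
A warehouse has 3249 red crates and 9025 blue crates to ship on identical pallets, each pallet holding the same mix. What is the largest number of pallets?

Euclid: 9025 = 2·3249 + 2527; 3249 = 1·2527 + 722; 2527 = 3·722 + 361; 722 = 2·361 + 0. Last nonzero remainder: 361.

361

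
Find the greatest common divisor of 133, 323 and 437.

133 = 7 · 19; 323 = 17 · 19; 437 = 19 · 23
gcd takes min exponent of each prime: 19 = 19

19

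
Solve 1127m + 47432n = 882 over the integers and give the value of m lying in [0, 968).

590

Reduce mod 47432: 1127m ≡ 882 (mod 47432). With g = gcd(1127, 47432) = 49 dividing 882, divide through: 23m ≡ 18 (mod 968).
Since gcd(23, 968) = 1, m ≡ 18·(23)⁻¹ ≡ 590 (mod 968). Smallest non-negative: 590.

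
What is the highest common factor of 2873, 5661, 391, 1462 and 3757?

17

2873 = 13² · 17; 5661 = 3² · 17 · 37; 391 = 17 · 23; 1462 = 2 · 17 · 43; 3757 = 13 · 17²
gcd takes min exponent of each prime: 17 = 17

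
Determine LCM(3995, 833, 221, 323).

lcm(3995, 833) = 3995·833/gcd = 3327835/17 = 195755
lcm(195755, 221) = 195755·221/gcd = 43261855/17 = 2544815
lcm(2544815, 323) = 2544815·323/gcd = 821975245/17 = 48351485

48351485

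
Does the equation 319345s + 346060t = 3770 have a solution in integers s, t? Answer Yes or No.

By Bézout, 319345s + 346060t = 3770 has integer solutions iff gcd(319345, 346060) | 3770.
Euclid: 346060 = 1·319345 + 26715; 319345 = 11·26715 + 25480; 26715 = 1·25480 + 1235; 25480 = 20·1235 + 780; 1235 = 1·780 + 455; 780 = 1·455 + 325; 455 = 1·325 + 130; 325 = 2·130 + 65; 130 = 2·65 + 0. gcd = 65; 3770 mod 65 = 0. Yes.

Yes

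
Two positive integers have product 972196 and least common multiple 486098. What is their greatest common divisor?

2

From gcd × lcm = ab: gcd = 972196 / 486098 = 2.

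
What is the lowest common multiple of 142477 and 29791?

142477 = 17³ · 29; 29791 = 31³
max exponents: 17³ · 29 · 31³ = 4244532307

4244532307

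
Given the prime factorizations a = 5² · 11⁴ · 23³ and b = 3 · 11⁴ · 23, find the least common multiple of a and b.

13360278525

max exponent per prime: 3 · 5² · 11⁴ · 23³ = 13360278525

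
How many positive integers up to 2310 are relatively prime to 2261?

2261 = 7·17·19. Inclusion–exclusion on these primes:
2310 − ⌊2310/7⌋ − ⌊2310/17⌋ − ⌊2310/19⌋ + ⌊2310/119⌋ + ⌊2310/133⌋ + ⌊2310/323⌋ − ⌊2310/2261⌋ = 1766

1766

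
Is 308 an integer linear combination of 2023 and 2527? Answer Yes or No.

Yes

By Bézout, 2023p + 2527q = 308 has integer solutions iff gcd(2023, 2527) | 308.
Euclid: 2527 = 1·2023 + 504; 2023 = 4·504 + 7; 504 = 72·7 + 0. gcd = 7; 308 mod 7 = 0. Yes.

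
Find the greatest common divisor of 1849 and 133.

1

Euclid: 1849 = 13·133 + 120; 133 = 1·120 + 13; 120 = 9·13 + 3; 13 = 4·3 + 1; 3 = 3·1 + 0. Last nonzero remainder: 1.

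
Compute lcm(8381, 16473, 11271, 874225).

lcm(8381, 16473) = 8381·16473/gcd = 138060213/289 = 477717
lcm(477717, 11271) = 477717·11271/gcd = 5384348307/867 = 6210321
lcm(6210321, 874225) = 6210321·874225/gcd = 5429217876225/289 = 18786221025

18786221025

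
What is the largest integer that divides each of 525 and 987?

21

Euclid: 987 = 1·525 + 462; 525 = 1·462 + 63; 462 = 7·63 + 21; 63 = 3·21 + 0. Last nonzero remainder: 21.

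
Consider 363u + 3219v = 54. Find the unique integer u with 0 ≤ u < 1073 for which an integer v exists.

Euclid: 3219 = 8·363 + 315; 363 = 1·315 + 48; 315 = 6·48 + 27; 48 = 1·27 + 21; 27 = 1·21 + 6; 21 = 3·6 + 3; 6 = 2·3 + 0 → gcd = 3; 54 = 3·18.
Back-substitution yields 363·(470) + 3219·(-53) = 3, so one solution is u = 470·18 = 8460, v = -53·18 = -954.
Solutions in u differ by 3219/3 = 1073; the one in [0, 1073) is 8460 mod 1073 = 949.

949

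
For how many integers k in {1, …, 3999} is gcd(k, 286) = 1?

286 = 2·11·13. Inclusion–exclusion on these primes:
3999 − ⌊3999/2⌋ − ⌊3999/11⌋ − ⌊3999/13⌋ + ⌊3999/22⌋ + ⌊3999/26⌋ + ⌊3999/143⌋ − ⌊3999/286⌋ = 1678

1678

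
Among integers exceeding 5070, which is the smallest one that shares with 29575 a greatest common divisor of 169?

gcd(a, 29575) = 169 forces 169 | a; write a = 169s. Then gcd(169s, 169·175) = 169·gcd(s, 175), so need gcd(s, 175) = 1.
169s > 5070 gives s ≥ 31. The least s ≥ 31 coprime to 175 is 31, so a = 169·31 = 5239.

5239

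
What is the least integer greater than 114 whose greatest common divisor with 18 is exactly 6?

gcd(x, 18) = 6 forces 6 | x; write x = 6s. Then gcd(6s, 6·3) = 6·gcd(s, 3), so need gcd(s, 3) = 1.
6s > 114 gives s ≥ 20. The least s ≥ 20 coprime to 3 is 20, so x = 6·20 = 120.

120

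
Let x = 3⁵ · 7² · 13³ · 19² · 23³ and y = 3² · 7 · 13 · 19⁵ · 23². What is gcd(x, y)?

156403611

min exponent per shared prime: 3² · 7 · 13 · 19² · 23² = 156403611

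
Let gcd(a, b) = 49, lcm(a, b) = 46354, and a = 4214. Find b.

539

Using ab = gcd(a,b)·lcm(a,b) = 49·46354 = 2271346, we get b = 2271346/4214 = 539.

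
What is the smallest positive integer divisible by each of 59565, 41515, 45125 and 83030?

59565 = 3 · 5 · 11 · 19²; 41515 = 5 · 19² · 23; 45125 = 5³ · 19²; 83030 = 2 · 5 · 19² · 23
lcm takes max exponent of each prime: 2 · 3 · 5³ · 11 · 19² · 23 = 68499750

68499750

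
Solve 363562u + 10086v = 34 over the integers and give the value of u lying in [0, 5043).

1645

Euclid: 363562 = 36·10086 + 466; 10086 = 21·466 + 300; 466 = 1·300 + 166; 300 = 1·166 + 134; 166 = 1·134 + 32; 134 = 4·32 + 6; 32 = 5·6 + 2; 6 = 3·2 + 0 → gcd = 2; 34 = 2·17.
Back-substitution yields 363562·(1580) + 10086·(-56953) = 2, so one solution is u = 1580·17 = 26860, v = -56953·17 = -968201.
Solutions in u differ by 10086/2 = 5043; the one in [0, 5043) is 26860 mod 5043 = 1645.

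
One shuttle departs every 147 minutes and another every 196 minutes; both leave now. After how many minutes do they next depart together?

588

147 = 3 · 7²; 196 = 2² · 7²
max exponents: 2² · 3 · 7² = 588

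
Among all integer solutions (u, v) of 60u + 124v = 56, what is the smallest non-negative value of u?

Reduce mod 124: 60u ≡ 56 (mod 124). With g = gcd(60, 124) = 4 dividing 56, divide through: 15u ≡ 14 (mod 31).
Since gcd(15, 31) = 1, u ≡ 14·(15)⁻¹ ≡ 3 (mod 31). Smallest non-negative: 3.

3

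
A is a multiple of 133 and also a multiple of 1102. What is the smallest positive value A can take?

gcd first: 1102 = 8·133 + 38; 133 = 3·38 + 19; 38 = 2·19 + 0 → gcd = 19
lcm = 133·1102/gcd = 146566/19 = 7714

7714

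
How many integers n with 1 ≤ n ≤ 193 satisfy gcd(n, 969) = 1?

969 = 3·17·19. Inclusion–exclusion on these primes:
193 − ⌊193/3⌋ − ⌊193/17⌋ − ⌊193/19⌋ + ⌊193/51⌋ + ⌊193/57⌋ + ⌊193/323⌋ − ⌊193/969⌋ = 114

114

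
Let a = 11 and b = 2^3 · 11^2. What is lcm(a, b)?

968

max exponent per prime: 2^3 · 11^2 = 968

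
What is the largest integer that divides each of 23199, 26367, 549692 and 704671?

gcd(23199, 26367): 26367 = 1·23199 + 3168; 23199 = 7·3168 + 1023; 3168 = 3·1023 + 99; 1023 = 10·99 + 33; 99 = 3·33 + 0 → 33
gcd(33, 549692): 549692 = 16657·33 + 11; 33 = 3·11 + 0 → 11
gcd(11, 704671): 704671 = 64061·11 + 0 → 11

11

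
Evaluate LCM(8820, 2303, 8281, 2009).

2872347660

lcm(8820, 2303) = 8820·2303/gcd = 20312460/49 = 414540
lcm(414540, 8281) = 414540·8281/gcd = 3432805740/49 = 70057260
lcm(70057260, 2009) = 70057260·2009/gcd = 140745035340/49 = 2872347660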